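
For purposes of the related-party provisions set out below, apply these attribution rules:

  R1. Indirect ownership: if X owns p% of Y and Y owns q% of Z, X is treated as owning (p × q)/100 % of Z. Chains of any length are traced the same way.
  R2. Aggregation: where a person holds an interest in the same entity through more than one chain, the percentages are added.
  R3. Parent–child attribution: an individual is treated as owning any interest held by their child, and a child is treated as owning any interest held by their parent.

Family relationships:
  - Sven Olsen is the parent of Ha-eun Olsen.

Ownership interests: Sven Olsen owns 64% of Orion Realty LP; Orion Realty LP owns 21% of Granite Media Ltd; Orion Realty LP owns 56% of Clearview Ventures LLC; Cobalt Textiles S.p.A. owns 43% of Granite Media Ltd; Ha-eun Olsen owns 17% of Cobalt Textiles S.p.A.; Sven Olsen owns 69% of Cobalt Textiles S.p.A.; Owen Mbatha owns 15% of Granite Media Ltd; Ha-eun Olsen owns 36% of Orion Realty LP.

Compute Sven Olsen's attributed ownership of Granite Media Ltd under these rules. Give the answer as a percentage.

By parent–child attribution (R3), Sven Olsen is treated as also owning Ha-eun Olsen's interest in Orion Realty LP, giving 64% + 36% = 100%.
By parent–child attribution (R3), Sven Olsen is treated as also owning Ha-eun Olsen's interest in Cobalt Textiles S.p.A, giving 69% + 17% = 86%.
Chain via Orion Realty LP (R1): 100% × 21% = 21% of Granite Media Ltd.
Chain via Cobalt Textiles S.p.A. (R1): 86% × 43% = 36.98% of Granite Media Ltd.
Aggregating (R2): 21% + 36.98% = 57.98%.

57.98%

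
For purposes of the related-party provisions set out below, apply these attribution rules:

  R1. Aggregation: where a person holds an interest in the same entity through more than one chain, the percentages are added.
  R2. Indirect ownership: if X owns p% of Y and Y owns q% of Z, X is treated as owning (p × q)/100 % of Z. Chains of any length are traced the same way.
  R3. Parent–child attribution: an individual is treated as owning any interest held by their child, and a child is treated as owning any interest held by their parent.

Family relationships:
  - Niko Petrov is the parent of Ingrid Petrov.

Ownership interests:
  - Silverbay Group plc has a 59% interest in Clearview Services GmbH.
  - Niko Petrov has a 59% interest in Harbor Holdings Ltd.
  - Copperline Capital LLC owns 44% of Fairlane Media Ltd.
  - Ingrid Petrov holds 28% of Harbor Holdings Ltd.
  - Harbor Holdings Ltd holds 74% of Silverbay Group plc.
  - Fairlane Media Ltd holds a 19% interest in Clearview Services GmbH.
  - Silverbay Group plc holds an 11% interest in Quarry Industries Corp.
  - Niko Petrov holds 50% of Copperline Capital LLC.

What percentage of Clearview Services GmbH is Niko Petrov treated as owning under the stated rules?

42.1642%

By parent–child attribution (R3), Niko Petrov is treated as also owning Ingrid Petrov's interest in Harbor Holdings Ltd, giving 59% + 28% = 87%.
Chain via Copperline Capital LLC → Fairlane Media Ltd (R2): 50% × 44% × 19% = 4.18% of Clearview Services GmbH.
Chain via Harbor Holdings Ltd → Silverbay Group plc (R2): 87% × 74% × 59% = 37.9842% of Clearview Services GmbH.
Aggregating (R1): 4.18% + 37.9842% = 42.1642%.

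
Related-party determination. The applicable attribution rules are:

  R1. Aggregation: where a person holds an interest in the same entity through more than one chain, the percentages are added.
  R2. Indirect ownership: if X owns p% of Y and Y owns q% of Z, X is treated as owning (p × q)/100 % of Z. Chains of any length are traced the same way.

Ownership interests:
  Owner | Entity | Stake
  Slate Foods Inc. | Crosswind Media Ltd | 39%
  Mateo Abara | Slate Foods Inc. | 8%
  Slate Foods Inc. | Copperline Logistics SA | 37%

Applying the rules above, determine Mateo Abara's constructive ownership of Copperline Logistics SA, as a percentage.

Chain via Slate Foods Inc. (R2): 8% × 37% = 2.96% of Copperline Logistics SA.

2.96%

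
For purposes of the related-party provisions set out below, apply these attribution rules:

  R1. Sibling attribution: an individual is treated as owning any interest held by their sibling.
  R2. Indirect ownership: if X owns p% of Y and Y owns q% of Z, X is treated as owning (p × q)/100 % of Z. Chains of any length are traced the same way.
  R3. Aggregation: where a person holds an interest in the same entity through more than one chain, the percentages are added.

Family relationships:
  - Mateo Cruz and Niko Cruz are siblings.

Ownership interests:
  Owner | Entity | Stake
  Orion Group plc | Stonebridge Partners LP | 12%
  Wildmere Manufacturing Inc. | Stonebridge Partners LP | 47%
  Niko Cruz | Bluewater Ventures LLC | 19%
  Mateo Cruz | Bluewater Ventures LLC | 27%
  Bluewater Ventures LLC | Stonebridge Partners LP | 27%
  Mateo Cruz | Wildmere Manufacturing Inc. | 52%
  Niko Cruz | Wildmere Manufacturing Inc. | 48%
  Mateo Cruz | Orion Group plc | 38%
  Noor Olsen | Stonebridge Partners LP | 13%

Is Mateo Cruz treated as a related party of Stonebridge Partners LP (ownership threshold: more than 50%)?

Yes

By sibling attribution (R1), Mateo Cruz is treated as also owning Niko Cruz's interest in Bluewater Ventures LLC, giving 27% + 19% = 46%.
By sibling attribution (R1), Mateo Cruz is treated as also owning Niko Cruz's interest in Wildmere Manufacturing Inc, giving 52% + 48% = 100%.
Chain via Bluewater Ventures LLC (R2): 46% × 27% = 12.42% of Stonebridge Partners LP.
Chain via Orion Group plc (R2): 38% × 12% = 4.56% of Stonebridge Partners LP.
Chain via Wildmere Manufacturing Inc. (R2): 100% × 47% = 47% of Stonebridge Partners LP.
Aggregating (R3): 12.42% + 4.56% + 47% = 63.98%.
63.98% exceeds the 50% threshold, so Mateo is a related party to Stonebridge Partners LP.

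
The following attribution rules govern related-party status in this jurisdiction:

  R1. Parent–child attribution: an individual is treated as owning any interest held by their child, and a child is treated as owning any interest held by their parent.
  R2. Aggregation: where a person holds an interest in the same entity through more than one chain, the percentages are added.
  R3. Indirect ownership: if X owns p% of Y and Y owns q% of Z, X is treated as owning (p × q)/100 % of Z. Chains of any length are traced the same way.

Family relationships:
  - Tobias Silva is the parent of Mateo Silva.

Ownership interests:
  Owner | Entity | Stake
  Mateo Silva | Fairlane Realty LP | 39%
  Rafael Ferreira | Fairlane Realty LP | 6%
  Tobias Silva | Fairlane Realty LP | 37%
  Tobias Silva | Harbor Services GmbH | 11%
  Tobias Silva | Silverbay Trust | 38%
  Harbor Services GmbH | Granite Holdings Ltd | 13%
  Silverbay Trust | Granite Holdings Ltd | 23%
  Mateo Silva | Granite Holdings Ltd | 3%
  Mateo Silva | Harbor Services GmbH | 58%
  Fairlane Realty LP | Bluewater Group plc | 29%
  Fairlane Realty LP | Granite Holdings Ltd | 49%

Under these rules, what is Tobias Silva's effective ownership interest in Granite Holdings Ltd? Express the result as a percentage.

By parent–child attribution (R1), Tobias Silva is treated as also owning Mateo Silva's interest in Harbor Services GmbH, giving 11% + 58% = 69%.
By parent–child attribution (R1), Tobias Silva is treated as also owning Mateo Silva's interest in Fairlane Realty LP, giving 37% + 39% = 76%.
By parent–child attribution (R1), Tobias Silva is treated as owning Mateo Silva's 3% interest in Granite Holdings Ltd.
Chain via Silverbay Trust (R3): 38% × 23% = 8.74% of Granite Holdings Ltd.
Chain via Harbor Services GmbH (R3): 69% × 13% = 8.97% of Granite Holdings Ltd.
Chain via Fairlane Realty LP (R3): 76% × 49% = 37.24% of Granite Holdings Ltd.
Direct interest in Granite Holdings Ltd: 3%.
Aggregating (R2): 8.74% + 8.97% + 37.24% + 3% = 57.95%.

57.95%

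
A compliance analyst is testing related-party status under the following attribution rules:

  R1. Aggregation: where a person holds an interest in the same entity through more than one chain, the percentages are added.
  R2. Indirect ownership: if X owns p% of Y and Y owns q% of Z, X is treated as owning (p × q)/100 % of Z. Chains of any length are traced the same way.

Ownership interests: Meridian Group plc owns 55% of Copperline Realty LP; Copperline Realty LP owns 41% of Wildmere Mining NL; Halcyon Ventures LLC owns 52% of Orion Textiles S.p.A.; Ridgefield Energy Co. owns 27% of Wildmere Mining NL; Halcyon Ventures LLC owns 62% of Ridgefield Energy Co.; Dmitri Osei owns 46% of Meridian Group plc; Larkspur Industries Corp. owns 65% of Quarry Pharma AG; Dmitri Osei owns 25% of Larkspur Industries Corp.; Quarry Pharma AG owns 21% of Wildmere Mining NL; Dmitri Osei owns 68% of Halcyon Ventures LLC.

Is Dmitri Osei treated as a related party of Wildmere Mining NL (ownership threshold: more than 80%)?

No

Chain via Meridian Group plc → Copperline Realty LP (R2): 46% × 55% × 41% = 10.373% of Wildmere Mining NL.
Chain via Halcyon Ventures LLC → Ridgefield Energy Co. (R2): 68% × 62% × 27% = 11.3832% of Wildmere Mining NL.
Chain via Larkspur Industries Corp. → Quarry Pharma AG (R2): 25% × 65% × 21% = 3.4125% of Wildmere Mining NL.
Aggregating (R1): 10.373% + 11.3832% + 3.4125% = 25.1687%.
25.1687% does not exceed the 80% threshold, so Dmitri is not a related party to Wildmere Mining NL.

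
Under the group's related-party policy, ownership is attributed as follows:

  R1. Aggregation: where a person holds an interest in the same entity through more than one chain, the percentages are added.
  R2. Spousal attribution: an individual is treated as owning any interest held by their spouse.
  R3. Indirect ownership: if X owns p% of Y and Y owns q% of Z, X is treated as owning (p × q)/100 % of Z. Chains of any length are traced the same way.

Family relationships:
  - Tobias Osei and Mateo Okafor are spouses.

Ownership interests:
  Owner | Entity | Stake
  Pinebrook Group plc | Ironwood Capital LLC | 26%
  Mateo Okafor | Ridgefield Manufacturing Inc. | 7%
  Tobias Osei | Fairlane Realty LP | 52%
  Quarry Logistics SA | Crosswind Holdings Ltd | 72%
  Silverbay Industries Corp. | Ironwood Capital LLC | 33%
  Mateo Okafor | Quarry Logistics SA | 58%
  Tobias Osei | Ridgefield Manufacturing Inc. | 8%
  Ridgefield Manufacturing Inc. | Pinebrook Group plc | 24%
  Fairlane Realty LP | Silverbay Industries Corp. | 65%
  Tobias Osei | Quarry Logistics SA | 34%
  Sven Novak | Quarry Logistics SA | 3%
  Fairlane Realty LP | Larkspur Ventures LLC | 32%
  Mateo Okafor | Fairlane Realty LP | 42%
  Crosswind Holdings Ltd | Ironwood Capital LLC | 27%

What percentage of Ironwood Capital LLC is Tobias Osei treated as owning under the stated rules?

By spousal attribution (R2), Tobias Osei is treated as also owning Mateo Okafor's interest in Fairlane Realty LP, giving 52% + 42% = 94%.
By spousal attribution (R2), Tobias Osei is treated as also owning Mateo Okafor's interest in Quarry Logistics SA, giving 34% + 58% = 92%.
By spousal attribution (R2), Tobias Osei is treated as also owning Mateo Okafor's interest in Ridgefield Manufacturing Inc, giving 8% + 7% = 15%.
Chain via Fairlane Realty LP → Silverbay Industries Corp. (R3): 94% × 65% × 33% = 20.163% of Ironwood Capital LLC.
Chain via Quarry Logistics SA → Crosswind Holdings Ltd (R3): 92% × 72% × 27% = 17.8848% of Ironwood Capital LLC.
Chain via Ridgefield Manufacturing Inc. → Pinebrook Group plc (R3): 15% × 24% × 26% = 0.936% of Ironwood Capital LLC.
Aggregating (R1): 20.163% + 17.8848% + 0.936% = 38.9838%.

38.9838%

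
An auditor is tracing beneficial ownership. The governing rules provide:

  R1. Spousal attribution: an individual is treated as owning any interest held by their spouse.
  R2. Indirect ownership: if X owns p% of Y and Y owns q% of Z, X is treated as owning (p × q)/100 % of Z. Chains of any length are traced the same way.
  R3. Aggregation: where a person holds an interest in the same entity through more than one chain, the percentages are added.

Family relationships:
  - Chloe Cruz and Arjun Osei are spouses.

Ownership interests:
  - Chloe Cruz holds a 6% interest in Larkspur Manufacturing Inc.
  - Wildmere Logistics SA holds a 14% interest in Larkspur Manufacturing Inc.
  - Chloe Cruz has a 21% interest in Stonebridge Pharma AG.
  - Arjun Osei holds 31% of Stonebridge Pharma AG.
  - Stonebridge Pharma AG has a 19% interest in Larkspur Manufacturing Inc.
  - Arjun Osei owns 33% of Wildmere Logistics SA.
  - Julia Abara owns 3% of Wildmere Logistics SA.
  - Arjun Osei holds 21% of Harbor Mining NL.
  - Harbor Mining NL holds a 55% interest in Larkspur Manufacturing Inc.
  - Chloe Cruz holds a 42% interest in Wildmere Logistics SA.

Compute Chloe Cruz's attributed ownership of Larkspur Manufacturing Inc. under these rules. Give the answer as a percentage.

By spousal attribution (R1), Chloe Cruz is treated as also owning Arjun Osei's interest in Stonebridge Pharma AG, giving 21% + 31% = 52%.
By spousal attribution (R1), Chloe Cruz is treated as also owning Arjun Osei's interest in Wildmere Logistics SA, giving 42% + 33% = 75%.
By spousal attribution (R1), Chloe Cruz is treated as owning Arjun Osei's 21% interest in Harbor Mining NL.
Chain via Stonebridge Pharma AG (R2): 52% × 19% = 9.88% of Larkspur Manufacturing Inc.
Chain via Wildmere Logistics SA (R2): 75% × 14% = 10.5% of Larkspur Manufacturing Inc.
Direct interest in Larkspur Manufacturing Inc: 6%.
Chain via Harbor Mining NL (R2): 21% × 55% = 11.55% of Larkspur Manufacturing Inc.
Aggregating (R3): 9.88% + 10.5% + 6% + 11.55% = 37.93%.

37.93%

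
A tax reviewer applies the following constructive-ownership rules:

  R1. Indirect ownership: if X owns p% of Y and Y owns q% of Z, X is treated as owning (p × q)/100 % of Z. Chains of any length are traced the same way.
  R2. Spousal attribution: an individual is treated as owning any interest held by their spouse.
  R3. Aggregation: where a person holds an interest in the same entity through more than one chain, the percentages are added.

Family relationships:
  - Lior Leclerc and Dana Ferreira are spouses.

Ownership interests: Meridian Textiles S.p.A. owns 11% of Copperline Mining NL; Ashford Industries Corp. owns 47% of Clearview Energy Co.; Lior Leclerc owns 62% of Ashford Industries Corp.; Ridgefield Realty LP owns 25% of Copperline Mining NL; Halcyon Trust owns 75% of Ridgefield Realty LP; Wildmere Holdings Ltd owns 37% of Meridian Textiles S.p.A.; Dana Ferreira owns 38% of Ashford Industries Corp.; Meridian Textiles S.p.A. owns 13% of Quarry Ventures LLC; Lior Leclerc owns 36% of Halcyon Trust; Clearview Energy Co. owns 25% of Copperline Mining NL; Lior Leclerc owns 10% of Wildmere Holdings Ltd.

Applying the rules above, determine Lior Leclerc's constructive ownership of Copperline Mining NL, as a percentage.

By spousal attribution (R2), Lior Leclerc is treated as also owning Dana Ferreira's interest in Ashford Industries Corp, giving 62% + 38% = 100%.
Chain via Halcyon Trust → Ridgefield Realty LP (R1): 36% × 75% × 25% = 6.75% of Copperline Mining NL.
Chain via Wildmere Holdings Ltd → Meridian Textiles S.p.A. (R1): 10% × 37% × 11% = 0.407% of Copperline Mining NL.
Chain via Ashford Industries Corp. → Clearview Energy Co. (R1): 100% × 47% × 25% = 11.75% of Copperline Mining NL.
Aggregating (R3): 6.75% + 0.407% + 11.75% = 18.907%.

18.907%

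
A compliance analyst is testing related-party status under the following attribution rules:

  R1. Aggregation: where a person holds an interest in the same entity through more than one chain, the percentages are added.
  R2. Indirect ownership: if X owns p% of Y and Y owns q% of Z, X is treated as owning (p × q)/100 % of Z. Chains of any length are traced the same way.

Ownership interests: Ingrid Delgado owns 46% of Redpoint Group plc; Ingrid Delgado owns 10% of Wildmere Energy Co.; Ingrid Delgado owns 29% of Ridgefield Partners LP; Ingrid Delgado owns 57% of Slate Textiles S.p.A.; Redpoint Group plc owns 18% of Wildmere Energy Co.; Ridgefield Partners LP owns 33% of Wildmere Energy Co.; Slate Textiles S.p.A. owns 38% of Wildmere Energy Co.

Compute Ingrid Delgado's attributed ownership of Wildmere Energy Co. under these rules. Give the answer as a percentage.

Chain via Ridgefield Partners LP (R2): 29% × 33% = 9.57% of Wildmere Energy Co.
Chain via Redpoint Group plc (R2): 46% × 18% = 8.28% of Wildmere Energy Co.
Chain via Slate Textiles S.p.A. (R2): 57% × 38% = 21.66% of Wildmere Energy Co.
Direct interest in Wildmere Energy Co: 10%.
Aggregating (R1): 9.57% + 8.28% + 21.66% + 10% = 49.51%.

49.51%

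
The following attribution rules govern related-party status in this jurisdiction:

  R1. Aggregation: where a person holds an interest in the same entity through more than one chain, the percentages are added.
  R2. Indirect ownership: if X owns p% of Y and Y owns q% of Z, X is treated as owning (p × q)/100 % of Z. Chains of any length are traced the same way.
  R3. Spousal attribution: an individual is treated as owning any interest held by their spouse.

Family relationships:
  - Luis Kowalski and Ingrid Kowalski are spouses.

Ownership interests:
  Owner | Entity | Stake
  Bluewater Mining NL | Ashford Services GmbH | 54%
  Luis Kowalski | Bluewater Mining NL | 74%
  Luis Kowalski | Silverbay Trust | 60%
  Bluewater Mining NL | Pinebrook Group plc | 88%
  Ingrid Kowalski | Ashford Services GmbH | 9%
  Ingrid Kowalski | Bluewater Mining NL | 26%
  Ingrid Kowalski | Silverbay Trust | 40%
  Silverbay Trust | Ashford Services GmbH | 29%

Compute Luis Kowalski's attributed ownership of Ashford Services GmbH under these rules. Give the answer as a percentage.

92%

By spousal attribution (R3), Luis Kowalski is treated as also owning Ingrid Kowalski's interest in Silverbay Trust, giving 60% + 40% = 100%.
By spousal attribution (R3), Luis Kowalski is treated as also owning Ingrid Kowalski's interest in Bluewater Mining NL, giving 74% + 26% = 100%.
By spousal attribution (R3), Luis Kowalski is treated as owning Ingrid Kowalski's 9% interest in Ashford Services GmbH.
Chain via Silverbay Trust (R2): 100% × 29% = 29% of Ashford Services GmbH.
Chain via Bluewater Mining NL (R2): 100% × 54% = 54% of Ashford Services GmbH.
Direct interest in Ashford Services GmbH: 9%.
Aggregating (R1): 29% + 54% + 9% = 92%.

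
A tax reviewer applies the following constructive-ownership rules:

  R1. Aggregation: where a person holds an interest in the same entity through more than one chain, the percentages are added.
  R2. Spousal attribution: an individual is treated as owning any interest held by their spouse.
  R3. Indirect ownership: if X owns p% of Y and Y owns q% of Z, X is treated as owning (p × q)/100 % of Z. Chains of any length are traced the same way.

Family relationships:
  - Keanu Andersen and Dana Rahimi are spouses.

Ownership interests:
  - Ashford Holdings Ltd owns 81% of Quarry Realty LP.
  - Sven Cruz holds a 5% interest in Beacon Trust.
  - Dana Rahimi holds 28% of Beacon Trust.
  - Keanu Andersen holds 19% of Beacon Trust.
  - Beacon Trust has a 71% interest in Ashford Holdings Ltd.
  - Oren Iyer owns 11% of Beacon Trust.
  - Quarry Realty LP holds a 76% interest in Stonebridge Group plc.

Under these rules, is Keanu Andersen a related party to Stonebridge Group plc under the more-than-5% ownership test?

Yes

By spousal attribution (R2), Keanu Andersen is treated as also owning Dana Rahimi's interest in Beacon Trust, giving 19% + 28% = 47%.
Chain via Beacon Trust → Ashford Holdings Ltd → Quarry Realty LP (R3): 47% × 71% × 81% × 76% = 20.542572% of Stonebridge Group plc.
20.542572% exceeds the 5% threshold, so Keanu is a related party to Stonebridge Group plc.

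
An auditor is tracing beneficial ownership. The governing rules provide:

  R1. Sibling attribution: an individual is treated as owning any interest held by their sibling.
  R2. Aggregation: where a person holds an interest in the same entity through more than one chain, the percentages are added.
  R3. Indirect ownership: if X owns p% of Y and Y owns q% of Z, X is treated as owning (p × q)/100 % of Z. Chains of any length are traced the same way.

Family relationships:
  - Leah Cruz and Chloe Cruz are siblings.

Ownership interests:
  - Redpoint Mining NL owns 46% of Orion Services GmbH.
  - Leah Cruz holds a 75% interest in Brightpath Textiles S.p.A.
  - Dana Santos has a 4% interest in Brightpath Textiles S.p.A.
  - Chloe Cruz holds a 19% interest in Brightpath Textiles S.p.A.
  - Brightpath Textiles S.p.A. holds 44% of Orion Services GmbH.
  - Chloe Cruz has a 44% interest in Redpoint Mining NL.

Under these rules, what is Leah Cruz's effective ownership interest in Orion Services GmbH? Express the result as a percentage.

61.6%

By sibling attribution (R1), Leah Cruz is treated as also owning Chloe Cruz's interest in Brightpath Textiles S.p.A, giving 75% + 19% = 94%.
By sibling attribution (R1), Leah Cruz is treated as owning Chloe Cruz's 44% interest in Redpoint Mining NL.
Chain via Brightpath Textiles S.p.A. (R3): 94% × 44% = 41.36% of Orion Services GmbH.
Chain via Redpoint Mining NL (R3): 44% × 46% = 20.24% of Orion Services GmbH.
Aggregating (R2): 41.36% + 20.24% = 61.6%.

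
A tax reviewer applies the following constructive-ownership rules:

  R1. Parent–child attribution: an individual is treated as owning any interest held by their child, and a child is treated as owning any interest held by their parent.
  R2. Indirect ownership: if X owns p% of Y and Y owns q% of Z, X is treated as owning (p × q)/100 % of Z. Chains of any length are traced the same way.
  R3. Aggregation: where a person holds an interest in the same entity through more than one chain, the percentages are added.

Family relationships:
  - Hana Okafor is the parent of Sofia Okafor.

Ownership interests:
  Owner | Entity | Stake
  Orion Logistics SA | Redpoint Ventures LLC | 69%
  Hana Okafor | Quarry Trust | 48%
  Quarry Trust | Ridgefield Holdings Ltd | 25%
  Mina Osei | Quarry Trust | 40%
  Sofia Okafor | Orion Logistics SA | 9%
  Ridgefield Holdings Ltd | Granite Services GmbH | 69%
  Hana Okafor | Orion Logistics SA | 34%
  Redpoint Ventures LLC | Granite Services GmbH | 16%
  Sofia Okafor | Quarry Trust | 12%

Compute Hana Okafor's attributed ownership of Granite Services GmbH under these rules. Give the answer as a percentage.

15.0972%

By parent–child attribution (R1), Hana Okafor is treated as also owning Sofia Okafor's interest in Quarry Trust, giving 48% + 12% = 60%.
By parent–child attribution (R1), Hana Okafor is treated as also owning Sofia Okafor's interest in Orion Logistics SA, giving 34% + 9% = 43%.
Chain via Quarry Trust → Ridgefield Holdings Ltd (R2): 60% × 25% × 69% = 10.35% of Granite Services GmbH.
Chain via Orion Logistics SA → Redpoint Ventures LLC (R2): 43% × 69% × 16% = 4.7472% of Granite Services GmbH.
Aggregating (R3): 10.35% + 4.7472% = 15.0972%.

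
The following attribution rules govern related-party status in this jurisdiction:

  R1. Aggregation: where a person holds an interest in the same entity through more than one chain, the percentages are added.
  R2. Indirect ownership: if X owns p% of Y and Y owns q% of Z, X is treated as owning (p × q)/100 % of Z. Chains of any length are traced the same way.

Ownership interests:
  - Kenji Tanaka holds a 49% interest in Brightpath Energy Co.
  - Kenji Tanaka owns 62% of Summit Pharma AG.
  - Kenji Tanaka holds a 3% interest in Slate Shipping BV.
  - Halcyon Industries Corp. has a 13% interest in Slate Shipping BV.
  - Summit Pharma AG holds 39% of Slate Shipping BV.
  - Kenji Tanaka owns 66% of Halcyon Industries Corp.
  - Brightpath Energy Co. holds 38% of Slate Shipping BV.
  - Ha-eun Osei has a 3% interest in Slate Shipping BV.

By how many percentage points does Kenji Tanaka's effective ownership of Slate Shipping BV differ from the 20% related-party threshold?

34.38

Chain via Summit Pharma AG (R2): 62% × 39% = 24.18% of Slate Shipping BV.
Chain via Halcyon Industries Corp. (R2): 66% × 13% = 8.58% of Slate Shipping BV.
Chain via Brightpath Energy Co. (R2): 49% × 38% = 18.62% of Slate Shipping BV.
Direct interest in Slate Shipping BV: 3%.
Aggregating (R1): 24.18% + 8.58% + 18.62% + 3% = 54.38%.
54.38% exceeds the 20% threshold by 34.38 percentage points.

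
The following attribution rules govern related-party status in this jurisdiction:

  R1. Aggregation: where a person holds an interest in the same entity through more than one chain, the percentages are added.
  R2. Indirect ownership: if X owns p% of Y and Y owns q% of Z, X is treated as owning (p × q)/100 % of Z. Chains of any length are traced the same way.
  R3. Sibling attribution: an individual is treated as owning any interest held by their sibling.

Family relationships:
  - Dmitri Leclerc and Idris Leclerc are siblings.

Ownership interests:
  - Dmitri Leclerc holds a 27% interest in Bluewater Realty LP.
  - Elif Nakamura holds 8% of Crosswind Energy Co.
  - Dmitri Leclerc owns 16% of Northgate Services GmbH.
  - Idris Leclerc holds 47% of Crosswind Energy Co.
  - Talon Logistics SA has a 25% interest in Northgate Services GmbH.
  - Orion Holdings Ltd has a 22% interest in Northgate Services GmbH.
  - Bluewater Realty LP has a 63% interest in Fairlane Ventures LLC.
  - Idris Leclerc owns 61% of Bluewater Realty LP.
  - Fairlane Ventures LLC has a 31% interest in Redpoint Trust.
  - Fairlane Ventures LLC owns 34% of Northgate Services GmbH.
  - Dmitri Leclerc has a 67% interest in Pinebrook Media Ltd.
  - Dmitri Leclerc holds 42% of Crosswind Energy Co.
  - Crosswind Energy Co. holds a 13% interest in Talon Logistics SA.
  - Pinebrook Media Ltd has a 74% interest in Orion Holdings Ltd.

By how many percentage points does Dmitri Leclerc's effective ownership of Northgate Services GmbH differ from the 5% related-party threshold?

43.6497

By sibling attribution (R3), Dmitri Leclerc is treated as also owning Idris Leclerc's interest in Bluewater Realty LP, giving 27% + 61% = 88%.
By sibling attribution (R3), Dmitri Leclerc is treated as also owning Idris Leclerc's interest in Crosswind Energy Co, giving 42% + 47% = 89%.
Chain via Bluewater Realty LP → Fairlane Ventures LLC (R2): 88% × 63% × 34% = 18.8496% of Northgate Services GmbH.
Chain via Pinebrook Media Ltd → Orion Holdings Ltd (R2): 67% × 74% × 22% = 10.9076% of Northgate Services GmbH.
Chain via Crosswind Energy Co. → Talon Logistics SA (R2): 89% × 13% × 25% = 2.8925% of Northgate Services GmbH.
Direct interest in Northgate Services GmbH: 16%.
Aggregating (R1): 18.8496% + 10.9076% + 2.8925% + 16% = 48.6497%.
48.6497% exceeds the 5% threshold by 43.6497 percentage points.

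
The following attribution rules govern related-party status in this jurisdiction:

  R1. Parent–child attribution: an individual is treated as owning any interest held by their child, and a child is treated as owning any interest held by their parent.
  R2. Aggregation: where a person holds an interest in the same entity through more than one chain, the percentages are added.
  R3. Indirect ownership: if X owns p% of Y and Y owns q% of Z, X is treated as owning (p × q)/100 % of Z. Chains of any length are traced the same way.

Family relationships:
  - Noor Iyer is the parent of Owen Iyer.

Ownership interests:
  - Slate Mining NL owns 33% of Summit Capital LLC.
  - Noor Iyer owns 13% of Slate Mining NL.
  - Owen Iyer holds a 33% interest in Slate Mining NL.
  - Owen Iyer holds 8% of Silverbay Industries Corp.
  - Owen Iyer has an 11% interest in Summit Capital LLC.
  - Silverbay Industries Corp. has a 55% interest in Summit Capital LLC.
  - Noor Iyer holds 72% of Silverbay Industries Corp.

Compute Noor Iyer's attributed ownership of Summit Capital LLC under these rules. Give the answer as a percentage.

By parent–child attribution (R1), Noor Iyer is treated as also owning Owen Iyer's interest in Silverbay Industries Corp, giving 72% + 8% = 80%.
By parent–child attribution (R1), Noor Iyer is treated as also owning Owen Iyer's interest in Slate Mining NL, giving 13% + 33% = 46%.
By parent–child attribution (R1), Noor Iyer is treated as owning Owen Iyer's 11% interest in Summit Capital LLC.
Chain via Silverbay Industries Corp. (R3): 80% × 55% = 44% of Summit Capital LLC.
Chain via Slate Mining NL (R3): 46% × 33% = 15.18% of Summit Capital LLC.
Direct interest in Summit Capital LLC: 11%.
Aggregating (R2): 44% + 15.18% + 11% = 70.18%.

70.18%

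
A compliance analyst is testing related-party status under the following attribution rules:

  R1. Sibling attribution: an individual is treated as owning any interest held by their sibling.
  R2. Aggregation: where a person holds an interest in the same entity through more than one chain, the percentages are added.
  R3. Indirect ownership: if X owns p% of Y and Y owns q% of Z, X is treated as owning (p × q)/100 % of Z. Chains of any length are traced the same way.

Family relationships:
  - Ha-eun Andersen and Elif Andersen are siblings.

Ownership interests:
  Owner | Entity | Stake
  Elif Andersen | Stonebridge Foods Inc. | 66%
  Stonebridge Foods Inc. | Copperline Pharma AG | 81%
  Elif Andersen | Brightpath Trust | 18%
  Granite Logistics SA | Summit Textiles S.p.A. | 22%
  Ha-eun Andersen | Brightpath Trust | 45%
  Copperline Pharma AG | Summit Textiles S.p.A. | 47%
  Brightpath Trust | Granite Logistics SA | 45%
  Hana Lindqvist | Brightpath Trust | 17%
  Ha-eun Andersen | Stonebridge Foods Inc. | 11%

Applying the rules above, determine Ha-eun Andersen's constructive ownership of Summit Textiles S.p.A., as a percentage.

35.5509%

By sibling attribution (R1), Ha-eun Andersen is treated as also owning Elif Andersen's interest in Brightpath Trust, giving 45% + 18% = 63%.
By sibling attribution (R1), Ha-eun Andersen is treated as also owning Elif Andersen's interest in Stonebridge Foods Inc, giving 11% + 66% = 77%.
Chain via Brightpath Trust → Granite Logistics SA (R3): 63% × 45% × 22% = 6.237% of Summit Textiles S.p.A.
Chain via Stonebridge Foods Inc. → Copperline Pharma AG (R3): 77% × 81% × 47% = 29.3139% of Summit Textiles S.p.A.
Aggregating (R2): 6.237% + 29.3139% = 35.5509%.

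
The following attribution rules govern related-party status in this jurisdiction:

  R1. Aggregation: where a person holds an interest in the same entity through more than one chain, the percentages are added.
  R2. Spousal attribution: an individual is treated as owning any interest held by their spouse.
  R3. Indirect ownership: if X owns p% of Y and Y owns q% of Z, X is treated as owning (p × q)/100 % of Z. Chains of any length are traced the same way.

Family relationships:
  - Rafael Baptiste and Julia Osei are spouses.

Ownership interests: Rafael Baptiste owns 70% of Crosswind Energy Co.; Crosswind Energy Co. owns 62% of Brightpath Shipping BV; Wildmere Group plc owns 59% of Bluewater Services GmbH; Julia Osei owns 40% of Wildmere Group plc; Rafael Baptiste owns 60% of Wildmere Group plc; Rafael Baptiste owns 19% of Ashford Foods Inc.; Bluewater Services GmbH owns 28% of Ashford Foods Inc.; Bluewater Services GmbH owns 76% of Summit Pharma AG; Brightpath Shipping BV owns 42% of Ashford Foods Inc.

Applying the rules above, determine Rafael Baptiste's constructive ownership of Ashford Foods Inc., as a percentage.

53.748%

By spousal attribution (R2), Rafael Baptiste is treated as also owning Julia Osei's interest in Wildmere Group plc, giving 60% + 40% = 100%.
Chain via Crosswind Energy Co. → Brightpath Shipping BV (R3): 70% × 62% × 42% = 18.228% of Ashford Foods Inc.
Chain via Wildmere Group plc → Bluewater Services GmbH (R3): 100% × 59% × 28% = 16.52% of Ashford Foods Inc.
Direct interest in Ashford Foods Inc: 19%.
Aggregating (R1): 18.228% + 16.52% + 19% = 53.748%.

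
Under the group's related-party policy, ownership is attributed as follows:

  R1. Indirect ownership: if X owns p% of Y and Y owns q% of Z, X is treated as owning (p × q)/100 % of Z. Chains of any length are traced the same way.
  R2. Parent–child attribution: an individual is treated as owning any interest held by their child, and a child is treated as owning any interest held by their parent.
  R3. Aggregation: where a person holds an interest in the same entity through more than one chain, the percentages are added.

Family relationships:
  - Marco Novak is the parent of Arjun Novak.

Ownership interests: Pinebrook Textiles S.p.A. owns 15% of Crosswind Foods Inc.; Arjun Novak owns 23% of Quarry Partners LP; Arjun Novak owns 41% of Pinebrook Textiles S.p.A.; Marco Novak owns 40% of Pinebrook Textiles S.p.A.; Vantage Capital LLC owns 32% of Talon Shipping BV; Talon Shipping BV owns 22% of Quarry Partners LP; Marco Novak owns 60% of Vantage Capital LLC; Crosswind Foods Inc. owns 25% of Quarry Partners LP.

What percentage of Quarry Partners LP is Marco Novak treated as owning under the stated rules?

By parent–child attribution (R2), Marco Novak is treated as also owning Arjun Novak's interest in Pinebrook Textiles S.p.A, giving 40% + 41% = 81%.
By parent–child attribution (R2), Marco Novak is treated as owning Arjun Novak's 23% interest in Quarry Partners LP.
Chain via Vantage Capital LLC → Talon Shipping BV (R1): 60% × 32% × 22% = 4.224% of Quarry Partners LP.
Chain via Pinebrook Textiles S.p.A. → Crosswind Foods Inc. (R1): 81% × 15% × 25% = 3.0375% of Quarry Partners LP.
Direct interest in Quarry Partners LP: 23%.
Aggregating (R3): 4.224% + 3.0375% + 23% = 30.2615%.

30.2615%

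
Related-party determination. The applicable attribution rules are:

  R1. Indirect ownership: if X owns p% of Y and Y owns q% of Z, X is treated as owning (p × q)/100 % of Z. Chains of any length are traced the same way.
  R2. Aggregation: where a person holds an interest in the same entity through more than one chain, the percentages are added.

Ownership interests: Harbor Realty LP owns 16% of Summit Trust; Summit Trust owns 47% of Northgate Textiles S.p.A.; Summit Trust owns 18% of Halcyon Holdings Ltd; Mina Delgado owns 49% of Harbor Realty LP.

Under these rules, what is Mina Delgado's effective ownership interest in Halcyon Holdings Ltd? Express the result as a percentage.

Chain via Harbor Realty LP → Summit Trust (R1): 49% × 16% × 18% = 1.4112% of Halcyon Holdings Ltd.

1.4112%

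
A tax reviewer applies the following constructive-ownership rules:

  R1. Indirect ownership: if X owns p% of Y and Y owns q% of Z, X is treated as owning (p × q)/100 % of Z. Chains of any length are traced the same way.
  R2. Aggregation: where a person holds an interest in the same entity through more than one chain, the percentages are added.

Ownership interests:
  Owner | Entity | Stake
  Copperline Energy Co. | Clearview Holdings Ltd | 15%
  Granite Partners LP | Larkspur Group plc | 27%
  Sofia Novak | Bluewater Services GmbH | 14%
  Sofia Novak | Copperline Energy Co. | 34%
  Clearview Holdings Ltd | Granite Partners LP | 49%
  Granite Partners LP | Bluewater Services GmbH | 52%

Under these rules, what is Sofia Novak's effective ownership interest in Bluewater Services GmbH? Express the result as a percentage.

15.29948%

Chain via Copperline Energy Co. → Clearview Holdings Ltd → Granite Partners LP (R1): 34% × 15% × 49% × 52% = 1.29948% of Bluewater Services GmbH.
Direct interest in Bluewater Services GmbH: 14%.
Aggregating (R2): 1.29948% + 14% = 15.29948%.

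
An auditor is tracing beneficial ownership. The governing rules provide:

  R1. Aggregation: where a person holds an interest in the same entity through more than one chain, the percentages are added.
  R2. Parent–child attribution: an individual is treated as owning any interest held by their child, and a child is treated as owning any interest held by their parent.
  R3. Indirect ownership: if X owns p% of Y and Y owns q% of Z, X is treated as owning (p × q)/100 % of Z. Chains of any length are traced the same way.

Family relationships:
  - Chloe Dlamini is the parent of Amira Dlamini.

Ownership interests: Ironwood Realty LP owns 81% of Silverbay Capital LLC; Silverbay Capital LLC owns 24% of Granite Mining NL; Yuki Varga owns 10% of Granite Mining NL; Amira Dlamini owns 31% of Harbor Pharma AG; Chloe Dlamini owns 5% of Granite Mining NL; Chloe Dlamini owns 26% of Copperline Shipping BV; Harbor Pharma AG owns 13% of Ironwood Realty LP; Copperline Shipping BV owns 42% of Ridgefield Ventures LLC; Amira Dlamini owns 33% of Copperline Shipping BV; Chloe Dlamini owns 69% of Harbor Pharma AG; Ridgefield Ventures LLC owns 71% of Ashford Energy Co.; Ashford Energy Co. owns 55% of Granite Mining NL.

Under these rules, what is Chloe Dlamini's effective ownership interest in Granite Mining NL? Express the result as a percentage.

17.20379%

By parent–child attribution (R2), Chloe Dlamini is treated as also owning Amira Dlamini's interest in Harbor Pharma AG, giving 69% + 31% = 100%.
By parent–child attribution (R2), Chloe Dlamini is treated as also owning Amira Dlamini's interest in Copperline Shipping BV, giving 26% + 33% = 59%.
Chain via Harbor Pharma AG → Ironwood Realty LP → Silverbay Capital LLC (R3): 100% × 13% × 81% × 24% = 2.5272% of Granite Mining NL.
Chain via Copperline Shipping BV → Ridgefield Ventures LLC → Ashford Energy Co. (R3): 59% × 42% × 71% × 55% = 9.67659% of Granite Mining NL.
Direct interest in Granite Mining NL: 5%.
Aggregating (R1): 2.5272% + 9.67659% + 5% = 17.20379%.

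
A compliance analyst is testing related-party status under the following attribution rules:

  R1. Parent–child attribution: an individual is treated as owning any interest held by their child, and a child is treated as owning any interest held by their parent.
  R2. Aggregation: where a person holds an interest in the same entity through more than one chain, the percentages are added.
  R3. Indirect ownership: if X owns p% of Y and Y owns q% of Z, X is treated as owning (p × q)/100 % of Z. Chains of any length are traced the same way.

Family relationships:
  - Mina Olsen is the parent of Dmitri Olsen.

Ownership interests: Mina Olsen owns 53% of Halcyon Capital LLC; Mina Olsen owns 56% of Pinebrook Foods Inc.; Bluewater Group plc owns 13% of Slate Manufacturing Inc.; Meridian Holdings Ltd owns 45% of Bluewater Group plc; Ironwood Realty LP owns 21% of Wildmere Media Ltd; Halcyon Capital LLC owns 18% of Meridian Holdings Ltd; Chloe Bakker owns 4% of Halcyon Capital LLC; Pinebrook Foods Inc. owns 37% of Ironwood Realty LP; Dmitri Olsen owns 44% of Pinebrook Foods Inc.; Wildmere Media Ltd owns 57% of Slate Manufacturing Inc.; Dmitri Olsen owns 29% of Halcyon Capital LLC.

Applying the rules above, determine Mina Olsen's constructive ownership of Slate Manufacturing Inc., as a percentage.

5.29236%

By parent–child attribution (R1), Mina Olsen is treated as also owning Dmitri Olsen's interest in Pinebrook Foods Inc, giving 56% + 44% = 100%.
By parent–child attribution (R1), Mina Olsen is treated as also owning Dmitri Olsen's interest in Halcyon Capital LLC, giving 53% + 29% = 82%.
Chain via Pinebrook Foods Inc. → Ironwood Realty LP → Wildmere Media Ltd (R3): 100% × 37% × 21% × 57% = 4.4289% of Slate Manufacturing Inc.
Chain via Halcyon Capital LLC → Meridian Holdings Ltd → Bluewater Group plc (R3): 82% × 18% × 45% × 13% = 0.86346% of Slate Manufacturing Inc.
Aggregating (R2): 4.4289% + 0.86346% = 5.29236%.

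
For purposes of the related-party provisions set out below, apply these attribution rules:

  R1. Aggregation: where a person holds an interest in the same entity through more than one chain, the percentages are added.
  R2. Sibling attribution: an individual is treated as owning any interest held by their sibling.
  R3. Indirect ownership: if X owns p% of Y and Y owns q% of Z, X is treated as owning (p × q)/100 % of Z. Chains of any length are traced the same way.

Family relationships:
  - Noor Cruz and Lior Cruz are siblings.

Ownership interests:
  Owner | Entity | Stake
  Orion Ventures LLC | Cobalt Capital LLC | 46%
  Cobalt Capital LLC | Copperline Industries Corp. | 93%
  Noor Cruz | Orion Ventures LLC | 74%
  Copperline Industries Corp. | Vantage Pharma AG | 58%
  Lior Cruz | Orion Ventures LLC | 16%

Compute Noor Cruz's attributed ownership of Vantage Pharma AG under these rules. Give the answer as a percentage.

By sibling attribution (R2), Noor Cruz is treated as also owning Lior Cruz's interest in Orion Ventures LLC, giving 74% + 16% = 90%.
Chain via Orion Ventures LLC → Cobalt Capital LLC → Copperline Industries Corp. (R3): 90% × 46% × 93% × 58% = 22.33116% of Vantage Pharma AG.

22.33116%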